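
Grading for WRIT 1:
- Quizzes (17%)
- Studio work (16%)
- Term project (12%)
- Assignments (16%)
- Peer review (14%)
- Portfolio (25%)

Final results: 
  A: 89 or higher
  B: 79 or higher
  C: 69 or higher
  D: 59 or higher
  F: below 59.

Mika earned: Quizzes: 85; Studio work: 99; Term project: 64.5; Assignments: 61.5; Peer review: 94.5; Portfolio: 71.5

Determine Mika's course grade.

C

Weighted total:
  Quizzes 85 × 0.17 = 14.45
  Studio work 99 × 0.16 = 15.84
  Term project 64.5 × 0.12 = 7.74
  Assignments 61.5 × 0.16 = 9.84
  Peer review 94.5 × 0.14 = 13.23
  Portfolio 71.5 × 0.25 = 17.875
Sum = 78.975
78.975 is ≥ 69 and < 79 → C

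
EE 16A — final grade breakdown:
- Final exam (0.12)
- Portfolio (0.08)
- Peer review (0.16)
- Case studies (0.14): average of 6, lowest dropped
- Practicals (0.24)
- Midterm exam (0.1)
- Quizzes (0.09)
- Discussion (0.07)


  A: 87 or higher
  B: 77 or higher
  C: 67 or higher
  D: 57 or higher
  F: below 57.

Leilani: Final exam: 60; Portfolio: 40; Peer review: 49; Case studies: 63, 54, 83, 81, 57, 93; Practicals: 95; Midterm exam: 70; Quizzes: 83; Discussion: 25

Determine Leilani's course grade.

Case studies: drop 54 → average of remaining 5 = 377/5 = 75.4
Weighted total:
  Final exam 60 × 0.12 = 7.2
  Portfolio 40 × 0.08 = 3.2
  Peer review 49 × 0.16 = 7.84
  Case studies 75.4 × 0.14 = 10.556
  Practicals 95 × 0.24 = 22.8
  Midterm exam 70 × 0.1 = 7
  Quizzes 83 × 0.09 = 7.47
  Discussion 25 × 0.07 = 1.75
Sum = 67.816
67.816 is ≥ 67 and < 77 → C

C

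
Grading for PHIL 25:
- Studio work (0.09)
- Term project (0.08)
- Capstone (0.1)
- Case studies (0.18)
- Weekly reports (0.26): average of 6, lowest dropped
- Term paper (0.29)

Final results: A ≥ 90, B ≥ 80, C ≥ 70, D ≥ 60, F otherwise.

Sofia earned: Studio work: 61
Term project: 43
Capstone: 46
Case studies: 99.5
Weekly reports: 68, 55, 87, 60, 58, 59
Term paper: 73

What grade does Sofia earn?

D

Weekly reports: drop 55 → average of remaining 5 = 332/5 = 66.4
Weighted total:
  Studio work 61 × 0.09 = 5.49
  Term project 43 × 0.08 = 3.44
  Capstone 46 × 0.1 = 4.6
  Case studies 99.5 × 0.18 = 17.91
  Weekly reports 66.4 × 0.26 = 17.264
  Term paper 73 × 0.29 = 21.17
Sum = 69.874
69.874 is ≥ 60 and < 70 → D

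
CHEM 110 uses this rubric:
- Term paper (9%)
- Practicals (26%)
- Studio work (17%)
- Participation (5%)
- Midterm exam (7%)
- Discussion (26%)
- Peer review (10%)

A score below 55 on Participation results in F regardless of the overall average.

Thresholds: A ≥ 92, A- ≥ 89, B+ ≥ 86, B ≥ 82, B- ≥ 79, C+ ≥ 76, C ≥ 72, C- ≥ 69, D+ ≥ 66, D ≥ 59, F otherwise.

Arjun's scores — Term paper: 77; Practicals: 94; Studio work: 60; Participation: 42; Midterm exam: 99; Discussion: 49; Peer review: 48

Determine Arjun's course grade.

F

Participation score 42 < 55: minimum not met.
Weighted total:
  Term paper 77 × 0.09 = 6.93
  Practicals 94 × 0.26 = 24.44
  Studio work 60 × 0.17 = 10.2
  Participation 42 × 0.05 = 2.1
  Midterm exam 99 × 0.07 = 6.93
  Discussion 49 × 0.26 = 12.74
  Peer review 48 × 0.1 = 4.8
Sum = 68.14
Because the Participation minimum was not met, the result is F.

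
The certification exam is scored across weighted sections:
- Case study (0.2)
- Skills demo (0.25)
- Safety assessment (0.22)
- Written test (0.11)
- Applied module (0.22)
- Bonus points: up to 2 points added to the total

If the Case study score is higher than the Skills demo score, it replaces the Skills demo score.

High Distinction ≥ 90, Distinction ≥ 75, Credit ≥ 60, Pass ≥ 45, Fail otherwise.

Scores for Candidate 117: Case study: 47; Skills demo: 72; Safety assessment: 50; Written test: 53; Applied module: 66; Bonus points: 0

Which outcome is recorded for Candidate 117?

Case study (47) ≤ Skills demo (72), so Skills demo stays at 72.
Weighted total:
  Case study 47 × 0.2 = 9.4
  Skills demo 72 × 0.25 = 18
  Safety assessment 50 × 0.22 = 11
  Written test 53 × 0.11 = 5.83
  Applied module 66 × 0.22 = 14.52
Sum = 58.75
Bonus points: 58.75 + 0 = 58.75
58.75 is ≥ 45 and < 60 → Pass

Pass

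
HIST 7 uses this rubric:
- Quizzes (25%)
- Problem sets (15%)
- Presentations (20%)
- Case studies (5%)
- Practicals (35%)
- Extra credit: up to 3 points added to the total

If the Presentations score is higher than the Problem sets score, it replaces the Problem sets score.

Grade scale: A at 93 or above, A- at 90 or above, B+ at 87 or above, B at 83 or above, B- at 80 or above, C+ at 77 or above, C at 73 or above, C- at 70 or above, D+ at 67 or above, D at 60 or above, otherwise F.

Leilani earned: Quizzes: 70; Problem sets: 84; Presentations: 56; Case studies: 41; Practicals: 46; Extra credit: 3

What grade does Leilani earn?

D

Presentations (56) ≤ Problem sets (84), so Problem sets stays at 84.
Weighted total:
  Quizzes 70 × 0.25 = 17.5
  Problem sets 84 × 0.15 = 12.6
  Presentations 56 × 0.2 = 11.2
  Case studies 41 × 0.05 = 2.05
  Practicals 46 × 0.35 = 16.1
Sum = 59.45
Extra credit: 59.45 + 3 = 62.45
62.45 is ≥ 60 and < 67 → D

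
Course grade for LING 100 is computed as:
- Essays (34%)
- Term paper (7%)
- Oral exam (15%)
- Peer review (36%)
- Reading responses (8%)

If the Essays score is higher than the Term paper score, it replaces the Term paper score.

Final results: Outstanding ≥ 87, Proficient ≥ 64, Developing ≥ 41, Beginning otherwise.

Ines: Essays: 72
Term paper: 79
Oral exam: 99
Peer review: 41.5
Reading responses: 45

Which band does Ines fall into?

Developing

Essays (72) ≤ Term paper (79), so Term paper stays at 79.
Weighted total:
  Essays 72 × 0.34 = 24.48
  Term paper 79 × 0.07 = 5.53
  Oral exam 99 × 0.15 = 14.85
  Peer review 41.5 × 0.36 = 14.94
  Reading responses 45 × 0.08 = 3.6
Sum = 63.4
63.4 is ≥ 41 and < 64 → Developing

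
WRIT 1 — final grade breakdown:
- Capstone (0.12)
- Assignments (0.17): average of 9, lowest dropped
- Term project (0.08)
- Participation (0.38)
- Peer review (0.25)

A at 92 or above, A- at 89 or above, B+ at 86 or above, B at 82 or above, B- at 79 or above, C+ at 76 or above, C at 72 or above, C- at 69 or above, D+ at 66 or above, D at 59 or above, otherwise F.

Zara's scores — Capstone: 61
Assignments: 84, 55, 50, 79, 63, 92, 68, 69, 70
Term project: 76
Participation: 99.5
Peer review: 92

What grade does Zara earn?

Assignments: drop 50 → average of remaining 8 = 580/8 = 72.5
Weighted total:
  Capstone 61 × 0.12 = 7.32
  Assignments 72.5 × 0.17 = 12.325
  Term project 76 × 0.08 = 6.08
  Participation 99.5 × 0.38 = 37.81
  Peer review 92 × 0.25 = 23
Sum = 86.535
86.535 is ≥ 86 and < 89 → B+

B+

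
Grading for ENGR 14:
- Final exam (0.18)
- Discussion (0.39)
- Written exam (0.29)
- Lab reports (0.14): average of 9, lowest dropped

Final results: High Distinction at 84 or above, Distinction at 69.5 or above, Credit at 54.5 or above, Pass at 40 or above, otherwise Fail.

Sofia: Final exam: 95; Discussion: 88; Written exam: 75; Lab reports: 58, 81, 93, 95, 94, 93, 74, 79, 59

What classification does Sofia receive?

Lab reports: drop 58 → average of remaining 8 = 668/8 = 83.5
Weighted total:
  Final exam 95 × 0.18 = 17.1
  Discussion 88 × 0.39 = 34.32
  Written exam 75 × 0.29 = 21.75
  Lab reports 83.5 × 0.14 = 11.69
Sum = 84.86
84.86 ≥ 84 → High Distinction

High Distinction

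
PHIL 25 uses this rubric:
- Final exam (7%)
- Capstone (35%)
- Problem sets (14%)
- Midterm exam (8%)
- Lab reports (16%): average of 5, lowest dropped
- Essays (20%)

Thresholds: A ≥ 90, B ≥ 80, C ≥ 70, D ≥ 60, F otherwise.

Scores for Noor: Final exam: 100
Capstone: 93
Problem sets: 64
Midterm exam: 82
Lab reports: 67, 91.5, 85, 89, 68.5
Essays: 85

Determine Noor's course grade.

Lab reports: drop 67 → average of remaining 4 = 334/4 = 83.5
Weighted total:
  Final exam 100 × 0.07 = 7
  Capstone 93 × 0.35 = 32.55
  Problem sets 64 × 0.14 = 8.96
  Midterm exam 82 × 0.08 = 6.56
  Lab reports 83.5 × 0.16 = 13.36
  Essays 85 × 0.2 = 17
Sum = 85.43
85.43 is ≥ 80 and < 90 → B

B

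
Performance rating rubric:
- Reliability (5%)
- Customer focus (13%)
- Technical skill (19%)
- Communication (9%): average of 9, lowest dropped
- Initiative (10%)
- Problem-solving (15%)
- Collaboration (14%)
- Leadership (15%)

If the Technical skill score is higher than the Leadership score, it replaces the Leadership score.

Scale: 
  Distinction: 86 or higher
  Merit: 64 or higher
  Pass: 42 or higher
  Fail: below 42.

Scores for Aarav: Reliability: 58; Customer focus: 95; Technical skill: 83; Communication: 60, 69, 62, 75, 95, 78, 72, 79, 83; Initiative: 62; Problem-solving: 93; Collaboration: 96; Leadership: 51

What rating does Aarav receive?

Communication: drop 60 → average of remaining 8 = 613/8 = 76.625
Technical skill (83) > Leadership (51), so Leadership counts as 83.
Weighted total:
  Reliability 58 × 0.05 = 2.9
  Customer focus 95 × 0.13 = 12.35
  Technical skill 83 × 0.19 = 15.77
  Communication 76.625 × 0.09 = 6.89625
  Initiative 62 × 0.1 = 6.2
  Problem-solving 93 × 0.15 = 13.95
  Collaboration 96 × 0.14 = 13.44
  Leadership 83 × 0.15 = 12.45
Sum = 83.95625
83.95625 is ≥ 64 and < 86 → Merit

Merit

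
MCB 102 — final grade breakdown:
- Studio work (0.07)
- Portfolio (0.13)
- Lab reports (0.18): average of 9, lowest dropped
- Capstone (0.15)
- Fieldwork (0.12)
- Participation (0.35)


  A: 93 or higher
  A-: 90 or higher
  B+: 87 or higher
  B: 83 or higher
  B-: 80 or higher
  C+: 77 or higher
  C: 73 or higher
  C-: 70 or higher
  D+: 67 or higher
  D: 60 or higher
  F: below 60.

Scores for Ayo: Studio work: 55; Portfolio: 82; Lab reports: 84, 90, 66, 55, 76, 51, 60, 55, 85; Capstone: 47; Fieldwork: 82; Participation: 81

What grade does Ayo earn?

C-

Lab reports: drop 51 → average of remaining 8 = 571/8 = 71.375
Weighted total:
  Studio work 55 × 0.07 = 3.85
  Portfolio 82 × 0.13 = 10.66
  Lab reports 71.375 × 0.18 = 12.8475
  Capstone 47 × 0.15 = 7.05
  Fieldwork 82 × 0.12 = 9.84
  Participation 81 × 0.35 = 28.35
Sum = 72.5975
72.5975 is ≥ 70 and < 73 → C-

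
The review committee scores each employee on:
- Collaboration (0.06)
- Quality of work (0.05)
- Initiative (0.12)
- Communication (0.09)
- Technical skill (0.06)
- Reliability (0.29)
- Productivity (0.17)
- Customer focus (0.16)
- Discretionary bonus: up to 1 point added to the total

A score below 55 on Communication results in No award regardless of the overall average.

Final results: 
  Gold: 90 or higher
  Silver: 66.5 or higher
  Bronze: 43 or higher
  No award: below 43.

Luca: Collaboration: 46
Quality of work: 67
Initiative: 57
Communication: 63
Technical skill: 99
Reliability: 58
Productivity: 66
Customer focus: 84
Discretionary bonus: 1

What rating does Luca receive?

Communication score 63 ≥ 55: minimum met.
Weighted total:
  Collaboration 46 × 0.06 = 2.76
  Quality of work 67 × 0.05 = 3.35
  Initiative 57 × 0.12 = 6.84
  Communication 63 × 0.09 = 5.67
  Technical skill 99 × 0.06 = 5.94
  Reliability 58 × 0.29 = 16.82
  Productivity 66 × 0.17 = 11.22
  Customer focus 84 × 0.16 = 13.44
Sum = 66.04
Discretionary bonus: 66.04 + 1 = 67.04
67.04 is ≥ 66.5 and < 90 → Silver

Silver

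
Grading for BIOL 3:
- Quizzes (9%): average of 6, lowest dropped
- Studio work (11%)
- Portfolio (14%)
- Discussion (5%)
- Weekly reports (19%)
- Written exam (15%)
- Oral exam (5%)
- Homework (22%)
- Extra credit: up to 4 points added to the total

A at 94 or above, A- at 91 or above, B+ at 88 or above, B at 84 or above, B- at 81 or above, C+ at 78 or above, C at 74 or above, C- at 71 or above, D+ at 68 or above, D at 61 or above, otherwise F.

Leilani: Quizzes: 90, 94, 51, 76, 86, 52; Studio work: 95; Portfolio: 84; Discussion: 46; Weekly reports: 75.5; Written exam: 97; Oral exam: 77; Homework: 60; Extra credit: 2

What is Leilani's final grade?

Quizzes: drop 51 → average of remaining 5 = 398/5 = 79.6
Weighted total:
  Quizzes 79.6 × 0.09 = 7.164
  Studio work 95 × 0.11 = 10.45
  Portfolio 84 × 0.14 = 11.76
  Discussion 46 × 0.05 = 2.3
  Weekly reports 75.5 × 0.19 = 14.345
  Written exam 97 × 0.15 = 14.55
  Oral exam 77 × 0.05 = 3.85
  Homework 60 × 0.22 = 13.2
Sum = 77.619
Extra credit: 77.619 + 2 = 79.619
79.619 is ≥ 78 and < 81 → C+

C+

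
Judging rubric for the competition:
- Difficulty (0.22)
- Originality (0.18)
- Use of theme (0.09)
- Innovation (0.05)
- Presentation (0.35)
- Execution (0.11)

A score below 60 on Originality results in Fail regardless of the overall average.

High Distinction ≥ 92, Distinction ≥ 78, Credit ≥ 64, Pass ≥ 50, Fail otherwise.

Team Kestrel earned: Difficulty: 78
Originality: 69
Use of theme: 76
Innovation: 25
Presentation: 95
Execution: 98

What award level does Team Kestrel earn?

Distinction

Originality score 69 ≥ 60: minimum met.
Weighted total:
  Difficulty 78 × 0.22 = 17.16
  Originality 69 × 0.18 = 12.42
  Use of theme 76 × 0.09 = 6.84
  Innovation 25 × 0.05 = 1.25
  Presentation 95 × 0.35 = 33.25
  Execution 98 × 0.11 = 10.78
Sum = 81.7
81.7 is ≥ 78 and < 92 → Distinction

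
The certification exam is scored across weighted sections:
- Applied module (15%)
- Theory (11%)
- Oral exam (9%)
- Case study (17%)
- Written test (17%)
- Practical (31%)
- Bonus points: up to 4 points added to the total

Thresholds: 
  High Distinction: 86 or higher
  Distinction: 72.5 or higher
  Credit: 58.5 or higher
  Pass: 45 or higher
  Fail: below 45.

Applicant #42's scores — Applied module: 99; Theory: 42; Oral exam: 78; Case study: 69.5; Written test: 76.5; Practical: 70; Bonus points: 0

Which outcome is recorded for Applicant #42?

Weighted total:
  Applied module 99 × 0.15 = 14.85
  Theory 42 × 0.11 = 4.62
  Oral exam 78 × 0.09 = 7.02
  Case study 69.5 × 0.17 = 11.815
  Written test 76.5 × 0.17 = 13.005
  Practical 70 × 0.31 = 21.7
Sum = 73.01
Bonus points: 73.01 + 0 = 73.01
73.01 is ≥ 72.5 and < 86 → Distinction

Distinction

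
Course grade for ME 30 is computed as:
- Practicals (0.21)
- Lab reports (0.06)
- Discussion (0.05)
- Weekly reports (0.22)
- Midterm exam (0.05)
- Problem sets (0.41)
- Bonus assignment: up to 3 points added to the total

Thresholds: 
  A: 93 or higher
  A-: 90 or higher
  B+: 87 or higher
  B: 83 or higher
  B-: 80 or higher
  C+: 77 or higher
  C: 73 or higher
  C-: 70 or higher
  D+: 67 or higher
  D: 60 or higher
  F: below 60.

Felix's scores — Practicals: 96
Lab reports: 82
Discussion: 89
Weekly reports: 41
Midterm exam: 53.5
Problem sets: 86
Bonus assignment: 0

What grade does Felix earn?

C

Weighted total:
  Practicals 96 × 0.21 = 20.16
  Lab reports 82 × 0.06 = 4.92
  Discussion 89 × 0.05 = 4.45
  Weekly reports 41 × 0.22 = 9.02
  Midterm exam 53.5 × 0.05 = 2.675
  Problem sets 86 × 0.41 = 35.26
Sum = 76.485
Bonus assignment: 76.485 + 0 = 76.485
76.485 is ≥ 73 and < 77 → C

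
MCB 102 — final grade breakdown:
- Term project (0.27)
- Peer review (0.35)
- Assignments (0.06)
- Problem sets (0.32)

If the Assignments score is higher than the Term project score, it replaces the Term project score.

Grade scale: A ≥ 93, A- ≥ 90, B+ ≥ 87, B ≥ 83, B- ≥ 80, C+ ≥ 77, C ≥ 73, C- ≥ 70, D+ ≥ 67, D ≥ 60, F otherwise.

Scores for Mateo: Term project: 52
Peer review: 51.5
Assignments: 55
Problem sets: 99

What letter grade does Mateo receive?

D+

Assignments (55) > Term project (52), so Term project counts as 55.
Weighted total:
  Term project 55 × 0.27 = 14.85
  Peer review 51.5 × 0.35 = 18.025
  Assignments 55 × 0.06 = 3.3
  Problem sets 99 × 0.32 = 31.68
Sum = 67.855
67.855 is ≥ 67 and < 70 → D+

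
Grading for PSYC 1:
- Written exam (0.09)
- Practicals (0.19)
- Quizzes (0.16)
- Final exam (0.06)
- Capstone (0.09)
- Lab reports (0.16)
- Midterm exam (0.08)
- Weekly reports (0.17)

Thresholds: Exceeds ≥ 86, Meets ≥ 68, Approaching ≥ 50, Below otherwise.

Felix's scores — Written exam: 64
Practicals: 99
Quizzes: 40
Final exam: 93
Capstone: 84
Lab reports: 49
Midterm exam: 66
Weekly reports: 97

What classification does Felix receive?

Weighted total:
  Written exam 64 × 0.09 = 5.76
  Practicals 99 × 0.19 = 18.81
  Quizzes 40 × 0.16 = 6.4
  Final exam 93 × 0.06 = 5.58
  Capstone 84 × 0.09 = 7.56
  Lab reports 49 × 0.16 = 7.84
  Midterm exam 66 × 0.08 = 5.28
  Weekly reports 97 × 0.17 = 16.49
Sum = 73.72
73.72 is ≥ 68 and < 86 → Meets

Meets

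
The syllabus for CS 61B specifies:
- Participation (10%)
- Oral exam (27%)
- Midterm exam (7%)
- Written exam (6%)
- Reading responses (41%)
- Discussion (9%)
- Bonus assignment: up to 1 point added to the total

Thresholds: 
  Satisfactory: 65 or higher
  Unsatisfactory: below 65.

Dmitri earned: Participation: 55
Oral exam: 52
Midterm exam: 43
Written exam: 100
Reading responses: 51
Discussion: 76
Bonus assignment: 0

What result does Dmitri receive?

Unsatisfactory

Weighted total:
  Participation 55 × 0.1 = 5.5
  Oral exam 52 × 0.27 = 14.04
  Midterm exam 43 × 0.07 = 3.01
  Written exam 100 × 0.06 = 6
  Reading responses 51 × 0.41 = 20.91
  Discussion 76 × 0.09 = 6.84
Sum = 56.3
Bonus assignment: 56.3 + 0 = 56.3
56.3 < 65 → Unsatisfactory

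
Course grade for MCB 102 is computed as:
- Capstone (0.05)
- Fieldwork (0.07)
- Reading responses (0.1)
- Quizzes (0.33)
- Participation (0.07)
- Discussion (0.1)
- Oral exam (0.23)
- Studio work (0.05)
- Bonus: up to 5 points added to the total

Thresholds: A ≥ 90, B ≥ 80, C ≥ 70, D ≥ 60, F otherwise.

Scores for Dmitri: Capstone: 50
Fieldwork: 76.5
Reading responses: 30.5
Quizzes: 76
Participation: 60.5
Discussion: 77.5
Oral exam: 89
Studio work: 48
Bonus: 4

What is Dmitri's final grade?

Weighted total:
  Capstone 50 × 0.05 = 2.5
  Fieldwork 76.5 × 0.07 = 5.355
  Reading responses 30.5 × 0.1 = 3.05
  Quizzes 76 × 0.33 = 25.08
  Participation 60.5 × 0.07 = 4.235
  Discussion 77.5 × 0.1 = 7.75
  Oral exam 89 × 0.23 = 20.47
  Studio work 48 × 0.05 = 2.4
Sum = 70.84
Bonus: 70.84 + 4 = 74.84
74.84 is ≥ 70 and < 80 → C

C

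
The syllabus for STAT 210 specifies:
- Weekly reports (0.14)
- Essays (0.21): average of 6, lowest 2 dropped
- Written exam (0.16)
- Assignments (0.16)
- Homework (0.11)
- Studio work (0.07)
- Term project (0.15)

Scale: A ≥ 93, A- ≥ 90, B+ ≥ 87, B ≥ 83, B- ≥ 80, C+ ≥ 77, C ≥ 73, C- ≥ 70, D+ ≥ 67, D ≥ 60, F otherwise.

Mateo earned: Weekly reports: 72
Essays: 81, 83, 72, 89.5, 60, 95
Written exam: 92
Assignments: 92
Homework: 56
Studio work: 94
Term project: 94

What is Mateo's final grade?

B

Essays: drop 60, 72 → average of remaining 4 = 348.5/4 = 87.125
Weighted total:
  Weekly reports 72 × 0.14 = 10.08
  Essays 87.125 × 0.21 = 18.29625
  Written exam 92 × 0.16 = 14.72
  Assignments 92 × 0.16 = 14.72
  Homework 56 × 0.11 = 6.16
  Studio work 94 × 0.07 = 6.58
  Term project 94 × 0.15 = 14.1
Sum = 84.65625
84.65625 is ≥ 83 and < 87 → B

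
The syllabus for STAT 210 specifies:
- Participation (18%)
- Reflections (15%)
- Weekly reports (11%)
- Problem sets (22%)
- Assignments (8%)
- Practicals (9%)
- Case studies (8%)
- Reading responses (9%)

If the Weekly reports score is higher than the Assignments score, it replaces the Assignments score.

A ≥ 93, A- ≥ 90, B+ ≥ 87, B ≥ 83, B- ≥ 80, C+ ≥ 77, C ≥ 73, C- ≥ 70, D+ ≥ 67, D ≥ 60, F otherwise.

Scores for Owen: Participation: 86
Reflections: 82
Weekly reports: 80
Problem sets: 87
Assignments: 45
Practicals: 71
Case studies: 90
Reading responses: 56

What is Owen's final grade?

B-

Weekly reports (80) > Assignments (45), so Assignments counts as 80.
Weighted total:
  Participation 86 × 0.18 = 15.48
  Reflections 82 × 0.15 = 12.3
  Weekly reports 80 × 0.11 = 8.8
  Problem sets 87 × 0.22 = 19.14
  Assignments 80 × 0.08 = 6.4
  Practicals 71 × 0.09 = 6.39
  Case studies 90 × 0.08 = 7.2
  Reading responses 56 × 0.09 = 5.04
Sum = 80.75
80.75 is ≥ 80 and < 83 → B-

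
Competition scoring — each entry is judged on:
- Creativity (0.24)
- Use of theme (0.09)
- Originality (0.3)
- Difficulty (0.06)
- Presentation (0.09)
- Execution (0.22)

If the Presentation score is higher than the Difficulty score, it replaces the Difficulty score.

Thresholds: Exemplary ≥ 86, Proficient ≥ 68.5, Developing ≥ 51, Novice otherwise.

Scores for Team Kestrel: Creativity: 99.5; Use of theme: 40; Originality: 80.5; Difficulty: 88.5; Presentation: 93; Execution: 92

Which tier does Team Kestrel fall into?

Presentation (93) > Difficulty (88.5), so Difficulty counts as 93.
Weighted total:
  Creativity 99.5 × 0.24 = 23.88
  Use of theme 40 × 0.09 = 3.6
  Originality 80.5 × 0.3 = 24.15
  Difficulty 93 × 0.06 = 5.58
  Presentation 93 × 0.09 = 8.37
  Execution 92 × 0.22 = 20.24
Sum = 85.82
85.82 is ≥ 68.5 and < 86 → Proficient

Proficient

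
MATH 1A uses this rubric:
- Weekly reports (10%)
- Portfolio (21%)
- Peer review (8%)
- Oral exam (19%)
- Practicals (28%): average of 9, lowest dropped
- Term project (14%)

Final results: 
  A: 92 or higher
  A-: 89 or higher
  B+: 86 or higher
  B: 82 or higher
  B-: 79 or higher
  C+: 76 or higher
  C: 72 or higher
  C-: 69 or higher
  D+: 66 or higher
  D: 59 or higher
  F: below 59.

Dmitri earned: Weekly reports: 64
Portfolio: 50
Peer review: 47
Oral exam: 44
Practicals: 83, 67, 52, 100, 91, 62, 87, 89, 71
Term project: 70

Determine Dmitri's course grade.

D

Practicals: drop 52 → average of remaining 8 = 650/8 = 81.25
Weighted total:
  Weekly reports 64 × 0.1 = 6.4
  Portfolio 50 × 0.21 = 10.5
  Peer review 47 × 0.08 = 3.76
  Oral exam 44 × 0.19 = 8.36
  Practicals 81.25 × 0.28 = 22.75
  Term project 70 × 0.14 = 9.8
Sum = 61.57
61.57 is ≥ 59 and < 66 → D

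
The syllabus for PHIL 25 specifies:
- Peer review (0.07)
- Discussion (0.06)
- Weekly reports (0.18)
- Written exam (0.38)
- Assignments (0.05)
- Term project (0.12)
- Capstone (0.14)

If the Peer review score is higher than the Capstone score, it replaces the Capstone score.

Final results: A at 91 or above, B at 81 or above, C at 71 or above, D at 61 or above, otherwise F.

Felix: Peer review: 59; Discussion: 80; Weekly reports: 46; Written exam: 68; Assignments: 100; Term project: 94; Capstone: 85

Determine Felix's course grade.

C

Peer review (59) ≤ Capstone (85), so Capstone stays at 85.
Weighted total:
  Peer review 59 × 0.07 = 4.13
  Discussion 80 × 0.06 = 4.8
  Weekly reports 46 × 0.18 = 8.28
  Written exam 68 × 0.38 = 25.84
  Assignments 100 × 0.05 = 5
  Term project 94 × 0.12 = 11.28
  Capstone 85 × 0.14 = 11.9
Sum = 71.23
71.23 is ≥ 71 and < 81 → C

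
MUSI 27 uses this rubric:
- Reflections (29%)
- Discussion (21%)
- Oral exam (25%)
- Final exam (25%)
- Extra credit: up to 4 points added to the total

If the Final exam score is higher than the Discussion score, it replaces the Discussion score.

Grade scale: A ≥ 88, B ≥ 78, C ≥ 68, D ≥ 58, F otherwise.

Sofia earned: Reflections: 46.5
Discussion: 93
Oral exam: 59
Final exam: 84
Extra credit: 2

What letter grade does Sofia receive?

C

Final exam (84) ≤ Discussion (93), so Discussion stays at 93.
Weighted total:
  Reflections 46.5 × 0.29 = 13.485
  Discussion 93 × 0.21 = 19.53
  Oral exam 59 × 0.25 = 14.75
  Final exam 84 × 0.25 = 21
Sum = 68.765
Extra credit: 68.765 + 2 = 70.765
70.765 is ≥ 68 and < 78 → C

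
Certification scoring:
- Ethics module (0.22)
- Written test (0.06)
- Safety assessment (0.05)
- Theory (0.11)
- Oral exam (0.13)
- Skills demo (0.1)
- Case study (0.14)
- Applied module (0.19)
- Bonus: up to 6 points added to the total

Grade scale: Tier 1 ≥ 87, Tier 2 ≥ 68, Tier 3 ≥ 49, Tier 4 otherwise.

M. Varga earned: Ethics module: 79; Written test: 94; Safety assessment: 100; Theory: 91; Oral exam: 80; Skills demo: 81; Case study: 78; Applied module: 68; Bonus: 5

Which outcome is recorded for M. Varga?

Weighted total:
  Ethics module 79 × 0.22 = 17.38
  Written test 94 × 0.06 = 5.64
  Safety assessment 100 × 0.05 = 5
  Theory 91 × 0.11 = 10.01
  Oral exam 80 × 0.13 = 10.4
  Skills demo 81 × 0.1 = 8.1
  Case study 78 × 0.14 = 10.92
  Applied module 68 × 0.19 = 12.92
Sum = 80.37
Bonus: 80.37 + 5 = 85.37
85.37 is ≥ 68 and < 87 → Tier 2

Tier 2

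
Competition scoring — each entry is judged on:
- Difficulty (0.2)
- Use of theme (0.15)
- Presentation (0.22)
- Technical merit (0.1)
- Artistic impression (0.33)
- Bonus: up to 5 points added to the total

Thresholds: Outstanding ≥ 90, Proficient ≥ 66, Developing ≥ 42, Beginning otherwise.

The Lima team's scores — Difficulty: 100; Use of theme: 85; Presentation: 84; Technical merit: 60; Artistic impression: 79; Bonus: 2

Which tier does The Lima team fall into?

Weighted total:
  Difficulty 100 × 0.2 = 20
  Use of theme 85 × 0.15 = 12.75
  Presentation 84 × 0.22 = 18.48
  Technical merit 60 × 0.1 = 6
  Artistic impression 79 × 0.33 = 26.07
Sum = 83.3
Bonus: 83.3 + 2 = 85.3
85.3 is ≥ 66 and < 90 → Proficient

Proficient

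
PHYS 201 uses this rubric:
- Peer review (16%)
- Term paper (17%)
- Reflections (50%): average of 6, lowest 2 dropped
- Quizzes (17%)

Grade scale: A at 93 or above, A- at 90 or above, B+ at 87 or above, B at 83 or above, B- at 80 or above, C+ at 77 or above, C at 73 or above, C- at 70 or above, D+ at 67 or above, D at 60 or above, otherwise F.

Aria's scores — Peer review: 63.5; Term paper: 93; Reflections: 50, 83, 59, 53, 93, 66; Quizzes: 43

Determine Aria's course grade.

Reflections: drop 50, 53 → average of remaining 4 = 301/4 = 75.25
Weighted total:
  Peer review 63.5 × 0.16 = 10.16
  Term paper 93 × 0.17 = 15.81
  Reflections 75.25 × 0.5 = 37.625
  Quizzes 43 × 0.17 = 7.31
Sum = 70.905
70.905 is ≥ 70 and < 73 → C-

C-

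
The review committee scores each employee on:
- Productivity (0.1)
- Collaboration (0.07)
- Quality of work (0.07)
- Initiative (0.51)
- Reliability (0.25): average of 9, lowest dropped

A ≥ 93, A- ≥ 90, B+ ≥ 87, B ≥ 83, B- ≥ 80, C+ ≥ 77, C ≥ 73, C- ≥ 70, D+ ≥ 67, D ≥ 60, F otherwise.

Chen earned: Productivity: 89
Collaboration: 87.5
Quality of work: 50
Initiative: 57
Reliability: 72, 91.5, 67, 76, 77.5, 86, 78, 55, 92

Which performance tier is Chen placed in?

Reliability: drop 55 → average of remaining 8 = 640/8 = 80
Weighted total:
  Productivity 89 × 0.1 = 8.9
  Collaboration 87.5 × 0.07 = 6.125
  Quality of work 50 × 0.07 = 3.5
  Initiative 57 × 0.51 = 29.07
  Reliability 80 × 0.25 = 20
Sum = 67.595
67.595 is ≥ 67 and < 70 → D+

D+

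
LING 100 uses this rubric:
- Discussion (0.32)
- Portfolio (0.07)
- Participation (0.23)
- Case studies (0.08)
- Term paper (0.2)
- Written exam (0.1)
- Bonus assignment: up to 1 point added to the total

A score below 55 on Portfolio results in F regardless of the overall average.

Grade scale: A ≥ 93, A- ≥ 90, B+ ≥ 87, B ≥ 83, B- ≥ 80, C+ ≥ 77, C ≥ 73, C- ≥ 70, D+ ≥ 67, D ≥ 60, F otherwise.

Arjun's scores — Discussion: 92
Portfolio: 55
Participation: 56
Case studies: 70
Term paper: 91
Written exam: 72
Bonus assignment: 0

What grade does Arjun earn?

Portfolio score 55 ≥ 55: minimum met.
Weighted total:
  Discussion 92 × 0.32 = 29.44
  Portfolio 55 × 0.07 = 3.85
  Participation 56 × 0.23 = 12.88
  Case studies 70 × 0.08 = 5.6
  Term paper 91 × 0.2 = 18.2
  Written exam 72 × 0.1 = 7.2
Sum = 77.17
Bonus assignment: 77.17 + 0 = 77.17
77.17 is ≥ 77 and < 80 → C+

C+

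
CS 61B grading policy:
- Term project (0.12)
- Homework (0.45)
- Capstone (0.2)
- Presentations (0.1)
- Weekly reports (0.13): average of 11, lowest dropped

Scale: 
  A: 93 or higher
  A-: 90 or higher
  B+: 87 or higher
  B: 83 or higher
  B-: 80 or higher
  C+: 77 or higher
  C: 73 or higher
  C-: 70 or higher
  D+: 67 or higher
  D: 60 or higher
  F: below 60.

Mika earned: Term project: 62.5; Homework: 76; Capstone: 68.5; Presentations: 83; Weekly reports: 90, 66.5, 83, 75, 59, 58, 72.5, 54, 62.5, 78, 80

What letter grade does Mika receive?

Weekly reports: drop 54 → average of remaining 10 = 724.5/10 = 72.45
Weighted total:
  Term project 62.5 × 0.12 = 7.5
  Homework 76 × 0.45 = 34.2
  Capstone 68.5 × 0.2 = 13.7
  Presentations 83 × 0.1 = 8.3
  Weekly reports 72.45 × 0.13 = 9.4185
Sum = 73.1185
73.1185 is ≥ 73 and < 77 → C

C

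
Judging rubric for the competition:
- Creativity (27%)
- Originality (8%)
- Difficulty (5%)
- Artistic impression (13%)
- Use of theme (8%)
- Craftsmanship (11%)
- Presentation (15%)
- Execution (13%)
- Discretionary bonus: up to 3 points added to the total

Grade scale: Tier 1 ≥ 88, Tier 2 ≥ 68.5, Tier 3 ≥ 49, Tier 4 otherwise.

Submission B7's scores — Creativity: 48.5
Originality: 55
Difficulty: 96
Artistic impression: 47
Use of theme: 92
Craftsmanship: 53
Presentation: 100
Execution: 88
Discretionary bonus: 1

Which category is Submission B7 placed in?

Tier 2

Weighted total:
  Creativity 48.5 × 0.27 = 13.095
  Originality 55 × 0.08 = 4.4
  Difficulty 96 × 0.05 = 4.8
  Artistic impression 47 × 0.13 = 6.11
  Use of theme 92 × 0.08 = 7.36
  Craftsmanship 53 × 0.11 = 5.83
  Presentation 100 × 0.15 = 15
  Execution 88 × 0.13 = 11.44
Sum = 68.035
Discretionary bonus: 68.035 + 1 = 69.035
69.035 is ≥ 68.5 and < 88 → Tier 2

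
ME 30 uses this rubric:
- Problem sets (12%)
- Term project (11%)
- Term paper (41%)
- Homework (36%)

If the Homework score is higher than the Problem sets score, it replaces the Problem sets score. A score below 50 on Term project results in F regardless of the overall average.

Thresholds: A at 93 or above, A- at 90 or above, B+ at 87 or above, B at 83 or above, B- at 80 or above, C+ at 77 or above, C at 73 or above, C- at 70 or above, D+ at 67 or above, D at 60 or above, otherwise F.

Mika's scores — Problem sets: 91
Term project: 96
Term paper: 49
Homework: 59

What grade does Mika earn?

Homework (59) ≤ Problem sets (91), so Problem sets stays at 91.
Term project score 96 ≥ 50: minimum met.
Weighted total:
  Problem sets 91 × 0.12 = 10.92
  Term project 96 × 0.11 = 10.56
  Term paper 49 × 0.41 = 20.09
  Homework 59 × 0.36 = 21.24
Sum = 62.81
62.81 is ≥ 60 and < 67 → D

D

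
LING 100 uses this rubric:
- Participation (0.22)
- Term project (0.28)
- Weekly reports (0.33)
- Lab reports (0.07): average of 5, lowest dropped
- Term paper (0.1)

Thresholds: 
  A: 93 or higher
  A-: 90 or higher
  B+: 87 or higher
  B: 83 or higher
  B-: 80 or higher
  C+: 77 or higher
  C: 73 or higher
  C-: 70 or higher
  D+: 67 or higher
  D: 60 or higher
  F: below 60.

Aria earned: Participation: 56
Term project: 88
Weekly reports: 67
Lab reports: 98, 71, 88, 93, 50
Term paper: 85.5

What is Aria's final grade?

C

Lab reports: drop 50 → average of remaining 4 = 350/4 = 87.5
Weighted total:
  Participation 56 × 0.22 = 12.32
  Term project 88 × 0.28 = 24.64
  Weekly reports 67 × 0.33 = 22.11
  Lab reports 87.5 × 0.07 = 6.125
  Term paper 85.5 × 0.1 = 8.55
Sum = 73.745
73.745 is ≥ 73 and < 77 → C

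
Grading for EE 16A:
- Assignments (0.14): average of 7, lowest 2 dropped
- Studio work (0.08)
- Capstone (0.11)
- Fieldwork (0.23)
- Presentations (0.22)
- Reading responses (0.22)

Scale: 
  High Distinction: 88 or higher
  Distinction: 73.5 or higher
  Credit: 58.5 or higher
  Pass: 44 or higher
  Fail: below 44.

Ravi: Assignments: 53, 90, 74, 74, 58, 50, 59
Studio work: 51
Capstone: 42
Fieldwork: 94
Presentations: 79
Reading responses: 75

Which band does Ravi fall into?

Distinction

Assignments: drop 50, 53 → average of remaining 5 = 355/5 = 71
Weighted total:
  Assignments 71 × 0.14 = 9.94
  Studio work 51 × 0.08 = 4.08
  Capstone 42 × 0.11 = 4.62
  Fieldwork 94 × 0.23 = 21.62
  Presentations 79 × 0.22 = 17.38
  Reading responses 75 × 0.22 = 16.5
Sum = 74.14
74.14 is ≥ 73.5 and < 88 → Distinction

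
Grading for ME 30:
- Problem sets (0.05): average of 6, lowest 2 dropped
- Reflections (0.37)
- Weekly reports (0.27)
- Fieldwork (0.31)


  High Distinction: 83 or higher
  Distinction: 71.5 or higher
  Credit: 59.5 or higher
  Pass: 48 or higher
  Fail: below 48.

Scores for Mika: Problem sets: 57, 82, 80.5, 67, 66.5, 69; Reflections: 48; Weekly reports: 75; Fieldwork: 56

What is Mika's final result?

Pass

Problem sets: drop 57, 66.5 → average of remaining 4 = 298.5/4 = 74.625
Weighted total:
  Problem sets 74.625 × 0.05 = 3.73125
  Reflections 48 × 0.37 = 17.76
  Weekly reports 75 × 0.27 = 20.25
  Fieldwork 56 × 0.31 = 17.36
Sum = 59.10125
59.10125 is ≥ 48 and < 59.5 → Pass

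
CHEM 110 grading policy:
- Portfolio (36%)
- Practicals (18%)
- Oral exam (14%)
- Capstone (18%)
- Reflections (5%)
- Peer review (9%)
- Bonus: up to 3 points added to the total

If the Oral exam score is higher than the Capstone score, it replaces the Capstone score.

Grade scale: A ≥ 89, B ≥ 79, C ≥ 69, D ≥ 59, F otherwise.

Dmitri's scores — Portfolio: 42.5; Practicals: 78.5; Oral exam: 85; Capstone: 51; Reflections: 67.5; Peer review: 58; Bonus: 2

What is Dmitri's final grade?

Oral exam (85) > Capstone (51), so Capstone counts as 85.
Weighted total:
  Portfolio 42.5 × 0.36 = 15.3
  Practicals 78.5 × 0.18 = 14.13
  Oral exam 85 × 0.14 = 11.9
  Capstone 85 × 0.18 = 15.3
  Reflections 67.5 × 0.05 = 3.375
  Peer review 58 × 0.09 = 5.22
Sum = 65.225
Bonus: 65.225 + 2 = 67.225
67.225 is ≥ 59 and < 69 → D

D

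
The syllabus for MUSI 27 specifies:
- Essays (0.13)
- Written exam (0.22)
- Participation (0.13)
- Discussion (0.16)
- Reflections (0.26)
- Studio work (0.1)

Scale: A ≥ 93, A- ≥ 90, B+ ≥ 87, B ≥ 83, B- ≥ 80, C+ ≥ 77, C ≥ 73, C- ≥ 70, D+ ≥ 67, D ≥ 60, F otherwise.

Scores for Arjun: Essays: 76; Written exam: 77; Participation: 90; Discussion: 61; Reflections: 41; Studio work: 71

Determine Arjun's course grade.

D

Weighted total:
  Essays 76 × 0.13 = 9.88
  Written exam 77 × 0.22 = 16.94
  Participation 90 × 0.13 = 11.7
  Discussion 61 × 0.16 = 9.76
  Reflections 41 × 0.26 = 10.66
  Studio work 71 × 0.1 = 7.1
Sum = 66.04
66.04 is ≥ 60 and < 67 → D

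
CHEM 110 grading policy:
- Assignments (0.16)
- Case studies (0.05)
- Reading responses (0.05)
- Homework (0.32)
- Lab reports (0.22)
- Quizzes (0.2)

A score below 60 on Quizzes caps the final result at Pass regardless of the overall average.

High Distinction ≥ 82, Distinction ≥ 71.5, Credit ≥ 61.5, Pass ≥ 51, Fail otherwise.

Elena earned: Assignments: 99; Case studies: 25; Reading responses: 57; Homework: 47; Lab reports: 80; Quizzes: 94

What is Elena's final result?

Credit

Quizzes score 94 ≥ 60: minimum met.
Weighted total:
  Assignments 99 × 0.16 = 15.84
  Case studies 25 × 0.05 = 1.25
  Reading responses 57 × 0.05 = 2.85
  Homework 47 × 0.32 = 15.04
  Lab reports 80 × 0.22 = 17.6
  Quizzes 94 × 0.2 = 18.8
Sum = 71.38
71.38 is ≥ 61.5 and < 71.5 → Credit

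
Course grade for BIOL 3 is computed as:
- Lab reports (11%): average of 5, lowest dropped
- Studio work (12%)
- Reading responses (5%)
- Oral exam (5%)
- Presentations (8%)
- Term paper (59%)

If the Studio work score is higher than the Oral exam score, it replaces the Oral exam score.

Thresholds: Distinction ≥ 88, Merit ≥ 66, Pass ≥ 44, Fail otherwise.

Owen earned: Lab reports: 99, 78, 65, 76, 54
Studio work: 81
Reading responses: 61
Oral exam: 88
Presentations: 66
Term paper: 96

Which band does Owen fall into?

Lab reports: drop 54 → average of remaining 4 = 318/4 = 79.5
Studio work (81) ≤ Oral exam (88), so Oral exam stays at 88.
Weighted total:
  Lab reports 79.5 × 0.11 = 8.745
  Studio work 81 × 0.12 = 9.72
  Reading responses 61 × 0.05 = 3.05
  Oral exam 88 × 0.05 = 4.4
  Presentations 66 × 0.08 = 5.28
  Term paper 96 × 0.59 = 56.64
Sum = 87.835
87.835 is ≥ 66 and < 88 → Merit

Merit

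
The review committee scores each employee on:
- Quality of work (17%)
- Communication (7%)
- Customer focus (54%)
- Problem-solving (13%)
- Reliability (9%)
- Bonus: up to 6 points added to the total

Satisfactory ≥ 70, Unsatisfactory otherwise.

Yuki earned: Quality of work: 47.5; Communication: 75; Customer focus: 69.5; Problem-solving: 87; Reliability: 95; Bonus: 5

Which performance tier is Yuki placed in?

Weighted total:
  Quality of work 47.5 × 0.17 = 8.075
  Communication 75 × 0.07 = 5.25
  Customer focus 69.5 × 0.54 = 37.53
  Problem-solving 87 × 0.13 = 11.31
  Reliability 95 × 0.09 = 8.55
Sum = 70.715
Bonus: 70.715 + 5 = 75.715
75.715 ≥ 70 → Satisfactory

Satisfactory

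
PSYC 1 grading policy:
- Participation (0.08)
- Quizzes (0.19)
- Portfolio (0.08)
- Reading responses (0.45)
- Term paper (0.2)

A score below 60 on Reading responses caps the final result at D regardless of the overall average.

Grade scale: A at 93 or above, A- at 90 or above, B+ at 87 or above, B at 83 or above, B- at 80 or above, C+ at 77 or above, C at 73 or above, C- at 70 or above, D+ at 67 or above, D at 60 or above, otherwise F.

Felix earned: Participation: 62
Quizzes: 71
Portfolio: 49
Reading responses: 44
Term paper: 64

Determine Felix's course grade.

Reading responses score 44 < 60: minimum not met.
Weighted total:
  Participation 62 × 0.08 = 4.96
  Quizzes 71 × 0.19 = 13.49
  Portfolio 49 × 0.08 = 3.92
  Reading responses 44 × 0.45 = 19.8
  Term paper 64 × 0.2 = 12.8
Sum = 54.97
54.97 would be F; cap at D applies → F.

F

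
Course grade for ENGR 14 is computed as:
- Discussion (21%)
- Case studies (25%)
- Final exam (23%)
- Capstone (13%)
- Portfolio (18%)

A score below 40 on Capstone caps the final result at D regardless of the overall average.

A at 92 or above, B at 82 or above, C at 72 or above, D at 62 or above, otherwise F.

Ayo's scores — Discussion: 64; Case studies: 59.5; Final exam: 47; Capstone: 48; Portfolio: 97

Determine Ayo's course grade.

Capstone score 48 ≥ 40: minimum met.
Weighted total:
  Discussion 64 × 0.21 = 13.44
  Case studies 59.5 × 0.25 = 14.875
  Final exam 47 × 0.23 = 10.81
  Capstone 48 × 0.13 = 6.24
  Portfolio 97 × 0.18 = 17.46
Sum = 62.825
62.825 is ≥ 62 and < 72 → D

D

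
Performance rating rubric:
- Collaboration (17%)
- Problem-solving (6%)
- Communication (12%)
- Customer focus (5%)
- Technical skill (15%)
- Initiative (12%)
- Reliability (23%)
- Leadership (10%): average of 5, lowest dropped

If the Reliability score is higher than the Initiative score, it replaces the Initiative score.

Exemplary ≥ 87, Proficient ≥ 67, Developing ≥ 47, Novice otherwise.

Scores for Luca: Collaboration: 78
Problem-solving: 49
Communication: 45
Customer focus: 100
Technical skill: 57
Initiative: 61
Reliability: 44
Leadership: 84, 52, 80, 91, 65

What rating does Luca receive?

Leadership: drop 52 → average of remaining 4 = 320/4 = 80
Reliability (44) ≤ Initiative (61), so Initiative stays at 61.
Weighted total:
  Collaboration 78 × 0.17 = 13.26
  Problem-solving 49 × 0.06 = 2.94
  Communication 45 × 0.12 = 5.4
  Customer focus 100 × 0.05 = 5
  Technical skill 57 × 0.15 = 8.55
  Initiative 61 × 0.12 = 7.32
  Reliability 44 × 0.23 = 10.12
  Leadership 80 × 0.1 = 8
Sum = 60.59
60.59 is ≥ 47 and < 67 → Developing

Developing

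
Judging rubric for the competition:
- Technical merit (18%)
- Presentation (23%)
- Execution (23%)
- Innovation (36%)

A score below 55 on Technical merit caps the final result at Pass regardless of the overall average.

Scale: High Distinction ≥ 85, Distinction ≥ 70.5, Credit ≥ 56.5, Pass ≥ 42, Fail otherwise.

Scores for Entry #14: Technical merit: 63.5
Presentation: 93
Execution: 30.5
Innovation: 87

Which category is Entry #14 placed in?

Distinction

Technical merit score 63.5 ≥ 55: minimum met.
Weighted total:
  Technical merit 63.5 × 0.18 = 11.43
  Presentation 93 × 0.23 = 21.39
  Execution 30.5 × 0.23 = 7.015
  Innovation 87 × 0.36 = 31.32
Sum = 71.155
71.155 is ≥ 70.5 and < 85 → Distinction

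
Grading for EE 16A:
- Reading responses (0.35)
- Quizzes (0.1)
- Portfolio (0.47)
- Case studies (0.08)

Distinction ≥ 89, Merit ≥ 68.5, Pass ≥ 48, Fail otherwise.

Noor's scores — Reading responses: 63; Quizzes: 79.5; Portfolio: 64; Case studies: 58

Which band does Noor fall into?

Pass

Weighted total:
  Reading responses 63 × 0.35 = 22.05
  Quizzes 79.5 × 0.1 = 7.95
  Portfolio 64 × 0.47 = 30.08
  Case studies 58 × 0.08 = 4.64
Sum = 64.72
64.72 is ≥ 48 and < 68.5 → Pass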